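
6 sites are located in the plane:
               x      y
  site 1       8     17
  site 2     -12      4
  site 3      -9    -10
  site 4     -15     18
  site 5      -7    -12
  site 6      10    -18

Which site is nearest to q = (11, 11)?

Squared Euclidean distances:
d²(q, site 1) = (11−8)² + (11−17)² = 9 + 36 = 45
d²(q, site 2) = (11−(-12))² + (11−4)² = 529 + 49 = 578
d²(q, site 3) = (11−(-9))² + (11−(-10))² = 400 + 441 = 841
d²(q, site 4) = (11−(-15))² + (11−18)² = 676 + 49 = 725
d²(q, site 5) = (11−(-7))² + (11−(-12))² = 324 + 529 = 853
d²(q, site 6) = (11−10)² + (11−(-18))² = 1 + 841 = 842
The smallest is to site 1, so q lies in the Voronoi region of site 1.

site 1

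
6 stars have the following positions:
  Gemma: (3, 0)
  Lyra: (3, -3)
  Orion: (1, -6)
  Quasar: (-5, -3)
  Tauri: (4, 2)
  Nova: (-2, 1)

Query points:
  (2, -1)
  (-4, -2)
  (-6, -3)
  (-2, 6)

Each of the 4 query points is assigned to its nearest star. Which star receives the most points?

(2, -1) — d² to each: Gemma:2, Lyra:5, Orion:26, Quasar:53, Tauri:13, Nova:20 → nearest is Gemma
(-4, -2) — d² to each: Gemma:53, Lyra:50, Orion:41, Quasar:2, Tauri:80, Nova:13 → nearest is Quasar
(-6, -3) — d² to each: Gemma:90, Lyra:81, Orion:58, Quasar:1, Tauri:125, Nova:32 → nearest is Quasar
(-2, 6) — d² to each: Gemma:61, Lyra:106, Orion:153, Quasar:90, Tauri:52, Nova:25 → nearest is Nova
Tally — Gemma:1, Quasar:2, Nova:1. Quasar captures the most (2).

Quasar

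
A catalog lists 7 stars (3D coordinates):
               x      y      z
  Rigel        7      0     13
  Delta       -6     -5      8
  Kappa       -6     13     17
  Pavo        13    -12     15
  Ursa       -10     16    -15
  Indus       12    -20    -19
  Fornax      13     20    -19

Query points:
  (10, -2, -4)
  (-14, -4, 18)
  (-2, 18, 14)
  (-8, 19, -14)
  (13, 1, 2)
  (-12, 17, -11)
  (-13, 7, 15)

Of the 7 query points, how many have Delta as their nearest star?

1

(10, -2, -4) — d² to each: Rigel:302, Delta:409, Kappa:922, Pavo:470, Ursa:845, Indus:553, Fornax:718 → nearest is Rigel
(-14, -4, 18) — d² to each: Rigel:482, Delta:165, Kappa:354, Pavo:802, Ursa:1505, Indus:2301, Fornax:2674 → nearest is Delta
(-2, 18, 14) — d² to each: Rigel:406, Delta:581, Kappa:50, Pavo:1126, Ursa:909, Indus:2729, Fornax:1318 → nearest is Kappa
(-8, 19, -14) — d² to each: Rigel:1315, Delta:1064, Kappa:1001, Pavo:2243, Ursa:14, Indus:1946, Fornax:467 → nearest is Ursa
(13, 1, 2) — d² to each: Rigel:158, Delta:433, Kappa:730, Pavo:338, Ursa:1043, Indus:883, Fornax:802 → nearest is Rigel
(-12, 17, -11) — d² to each: Rigel:1226, Delta:881, Kappa:836, Pavo:2142, Ursa:21, Indus:2009, Fornax:698 → nearest is Ursa
(-13, 7, 15) — d² to each: Rigel:453, Delta:242, Kappa:89, Pavo:1037, Ursa:990, Indus:2510, Fornax:2001 → nearest is Kappa
1 of the 7 points has Delta as nearest.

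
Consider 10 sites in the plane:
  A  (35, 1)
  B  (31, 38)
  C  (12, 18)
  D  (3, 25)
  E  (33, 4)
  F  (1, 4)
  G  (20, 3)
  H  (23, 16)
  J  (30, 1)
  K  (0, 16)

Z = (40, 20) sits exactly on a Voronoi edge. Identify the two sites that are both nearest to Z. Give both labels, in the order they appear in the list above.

Squared distances from Z to each site:
|ZA|² = (40−35)² + (20−1)² = 25 + 361 = 386
|ZB|² = (40−31)² + (20−38)² = 81 + 324 = 405
|ZC|² = (40−12)² + (20−18)² = 784 + 4 = 788
|ZD|² = (40−3)² + (20−25)² = 1369 + 25 = 1394
|ZE|² = (40−33)² + (20−4)² = 49 + 256 = 305
|ZF|² = (40−1)² + (20−4)² = 1521 + 256 = 1777
|ZG|² = (40−20)² + (20−3)² = 400 + 289 = 689
|ZH|² = (40−23)² + (20−16)² = 289 + 16 = 305
|ZJ|² = (40−30)² + (20−1)² = 100 + 361 = 461
|ZK|² = (40−0)² + (20−16)² = 1600 + 16 = 1616
Z is equidistant from E and H (both at squared distance 305), and every other site is strictly farther — so Z lies on the E–H Voronoi edge.

E and H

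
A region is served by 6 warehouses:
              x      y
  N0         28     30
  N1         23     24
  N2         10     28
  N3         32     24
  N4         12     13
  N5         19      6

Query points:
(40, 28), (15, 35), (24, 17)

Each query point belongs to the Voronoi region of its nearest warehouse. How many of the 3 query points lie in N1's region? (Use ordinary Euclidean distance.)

(40, 28) — d² to each: N0:148, N1:305, N2:900, N3:80, N4:1009, N5:925 → nearest is N3
(15, 35) — d² to each: N0:194, N1:185, N2:74, N3:410, N4:493, N5:857 → nearest is N2
(24, 17) — d² to each: N0:185, N1:50, N2:317, N3:113, N4:160, N5:146 → nearest is N1
1 of the 3 points has N1 as nearest.

1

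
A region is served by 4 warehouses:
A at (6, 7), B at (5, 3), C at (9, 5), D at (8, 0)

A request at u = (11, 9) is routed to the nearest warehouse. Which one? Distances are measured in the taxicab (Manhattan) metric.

C

d(u,A) = |11−6| + |9−7| = 5 + 2 = 7
d(u,B) = |11−5| + |9−3| = 6 + 6 = 12
d(u,C) = |11−9| + |9−5| = 2 + 4 = 6
d(u,D) = |11−8| + |9−0| = 3 + 9 = 12
The smallest is to C, so u lies in the Voronoi region of C.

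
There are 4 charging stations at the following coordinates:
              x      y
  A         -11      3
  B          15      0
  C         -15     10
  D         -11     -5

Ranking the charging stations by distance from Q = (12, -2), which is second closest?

D

Compare squared distances (the ordering matches that of the actual distances):
|QA|² = (12−(-11))² + (-2−3)² = 529 + 25 = 554
|QB|² = (12−15)² + (-2−0)² = 9 + 4 = 13
|QC|² = (12−(-15))² + (-2−10)² = 729 + 144 = 873
|QD|² = (12−(-11))² + (-2−(-5))² = 529 + 9 = 538
Sorted ascending: B, D, A, … — the second-nearest is D.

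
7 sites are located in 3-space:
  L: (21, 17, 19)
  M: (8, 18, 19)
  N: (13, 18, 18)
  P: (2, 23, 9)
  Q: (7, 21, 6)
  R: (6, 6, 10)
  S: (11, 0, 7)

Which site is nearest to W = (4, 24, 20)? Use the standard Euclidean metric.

Since √ is increasing, it suffices to compare squared distances:
|WL|² = (4−21)² + (24−17)² + (20−19)² = 289 + 49 + 1 = 339
|WM|² = (4−8)² + (24−18)² + (20−19)² = 16 + 36 + 1 = 53
|WN|² = (4−13)² + (24−18)² + (20−18)² = 81 + 36 + 4 = 121
|WP|² = (4−2)² + (24−23)² + (20−9)² = 4 + 1 + 121 = 126
|WQ|² = (4−7)² + (24−21)² + (20−6)² = 9 + 9 + 196 = 214
|WR|² = (4−6)² + (24−6)² + (20−10)² = 4 + 324 + 100 = 428
|WS|² = (4−11)² + (24−0)² + (20−7)² = 49 + 576 + 169 = 794
Minimum is at M.

M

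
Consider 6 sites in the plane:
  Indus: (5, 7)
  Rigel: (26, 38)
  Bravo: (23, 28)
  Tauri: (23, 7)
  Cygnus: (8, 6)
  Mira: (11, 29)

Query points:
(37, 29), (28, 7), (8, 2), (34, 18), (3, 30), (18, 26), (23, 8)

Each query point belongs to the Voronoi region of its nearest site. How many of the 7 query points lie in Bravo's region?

(37, 29) — d² to each: Indus:1508, Rigel:202, Bravo:197, Tauri:680, Cygnus:1370, Mira:676 → nearest is Bravo
(28, 7) — d² to each: Indus:529, Rigel:965, Bravo:466, Tauri:25, Cygnus:401, Mira:773 → nearest is Tauri
(8, 2) — d² to each: Indus:34, Rigel:1620, Bravo:901, Tauri:250, Cygnus:16, Mira:738 → nearest is Cygnus
(34, 18) — d² to each: Indus:962, Rigel:464, Bravo:221, Tauri:242, Cygnus:820, Mira:650 → nearest is Bravo
(3, 30) — d² to each: Indus:533, Rigel:593, Bravo:404, Tauri:929, Cygnus:601, Mira:65 → nearest is Mira
(18, 26) — d² to each: Indus:530, Rigel:208, Bravo:29, Tauri:386, Cygnus:500, Mira:58 → nearest is Bravo
(23, 8) — d² to each: Indus:325, Rigel:909, Bravo:400, Tauri:1, Cygnus:229, Mira:585 → nearest is Tauri
3 of the 7 points have Bravo as nearest.

3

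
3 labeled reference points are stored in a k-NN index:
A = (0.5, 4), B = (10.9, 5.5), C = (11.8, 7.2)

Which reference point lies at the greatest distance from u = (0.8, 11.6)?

C

Since √ is increasing, it suffices to compare squared distances:
|uA|² = (0.8−0.5)² + (11.6−4)² = 0.09 + 57.76 = 57.85
|uB|² = (0.8−10.9)² + (11.6−5.5)² = 102.01 + 37.21 = 139.22
|uC|² = (0.8−11.8)² + (11.6−7.2)² = 121 + 19.36 = 140.36
The largest is to C.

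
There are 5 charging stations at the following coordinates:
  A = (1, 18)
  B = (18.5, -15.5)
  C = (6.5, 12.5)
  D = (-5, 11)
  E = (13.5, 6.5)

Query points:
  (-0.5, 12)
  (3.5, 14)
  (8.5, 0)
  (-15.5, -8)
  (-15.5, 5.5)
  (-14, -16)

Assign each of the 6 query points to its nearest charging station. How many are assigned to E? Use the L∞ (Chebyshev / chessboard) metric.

(-0.5, 12) — d to each: A:6, B:27.5, C:7, D:4.5, E:14 → nearest is D
(3.5, 14) — d to each: A:4, B:29.5, C:3, D:8.5, E:10 → nearest is C
(8.5, 0) — d to each: A:18, B:15.5, C:12.5, D:13.5, E:6.5 → nearest is E
(-15.5, -8) — d to each: A:26, B:34, C:22, D:19, E:29 → nearest is D
(-15.5, 5.5) — d to each: A:16.5, B:34, C:22, D:10.5, E:29 → nearest is D
(-14, -16) — d to each: A:34, B:32.5, C:28.5, D:27, E:27.5 → nearest is D
1 of the 6 points has E as nearest.

1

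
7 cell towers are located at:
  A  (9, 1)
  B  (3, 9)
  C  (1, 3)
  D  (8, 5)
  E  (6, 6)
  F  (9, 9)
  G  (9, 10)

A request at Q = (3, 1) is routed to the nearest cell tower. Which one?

C

Squared Euclidean distances:
|QA|² = (3−9)² + (1−1)² = 36 + 0 = 36
|QB|² = (3−3)² + (1−9)² = 0 + 64 = 64
|QC|² = (3−1)² + (1−3)² = 4 + 4 = 8
|QD|² = (3−8)² + (1−5)² = 25 + 16 = 41
|QE|² = (3−6)² + (1−6)² = 9 + 25 = 34
|QF|² = (3−9)² + (1−9)² = 36 + 64 = 100
|QG|² = (3−9)² + (1−10)² = 36 + 81 = 117
C is nearest.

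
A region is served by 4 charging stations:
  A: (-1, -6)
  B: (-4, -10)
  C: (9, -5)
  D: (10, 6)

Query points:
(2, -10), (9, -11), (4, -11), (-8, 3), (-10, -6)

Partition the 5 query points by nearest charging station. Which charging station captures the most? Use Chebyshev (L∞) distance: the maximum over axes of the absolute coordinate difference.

A

(2, -10) — d to each: A:4, B:6, C:7, D:16 → nearest is A
(9, -11) — d to each: A:10, B:13, C:6, D:17 → nearest is C
(4, -11) — d to each: A:5, B:8, C:6, D:17 → nearest is A
(-8, 3) — d to each: A:9, B:13, C:17, D:18 → nearest is A
(-10, -6) — d to each: A:9, B:6, C:19, D:20 → nearest is B
Tally — A:3, B:1, C:1. A captures the most (3).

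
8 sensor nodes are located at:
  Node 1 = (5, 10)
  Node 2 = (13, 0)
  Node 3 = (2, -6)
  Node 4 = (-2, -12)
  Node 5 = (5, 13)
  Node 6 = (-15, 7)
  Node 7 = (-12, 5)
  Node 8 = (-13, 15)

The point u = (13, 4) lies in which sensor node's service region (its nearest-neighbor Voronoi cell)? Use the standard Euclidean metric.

Compare squared distances (the ordering matches that of the actual distances):
d²(u, Node 1) = (13−5)² + (4−10)² = 64 + 36 = 100
d²(u, Node 2) = (13−13)² + (4−0)² = 0 + 16 = 16
d²(u, Node 3) = (13−2)² + (4−(-6))² = 121 + 100 = 221
d²(u, Node 4) = (13−(-2))² + (4−(-12))² = 225 + 256 = 481
d²(u, Node 5) = (13−5)² + (4−13)² = 64 + 81 = 145
d²(u, Node 6) = (13−(-15))² + (4−7)² = 784 + 9 = 793
d²(u, Node 7) = (13−(-12))² + (4−5)² = 625 + 1 = 626
d²(u, Node 8) = (13−(-13))² + (4−15)² = 676 + 121 = 797
Node 2 is nearest.

Node 2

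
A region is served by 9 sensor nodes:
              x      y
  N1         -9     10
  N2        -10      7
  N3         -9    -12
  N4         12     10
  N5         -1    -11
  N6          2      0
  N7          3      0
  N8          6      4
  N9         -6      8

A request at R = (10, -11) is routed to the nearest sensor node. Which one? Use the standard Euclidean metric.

N5

Since √ is increasing, it suffices to compare squared distances:
|RN1|² = 361 + 441 = 802
|RN2|² = 400 + 324 = 724
|RN3|² = 361 + 1 = 362
|RN4|² = 4 + 441 = 445
|RN5|² = 121 + 0 = 121
|RN6|² = 64 + 121 = 185
|RN7|² = 49 + 121 = 170
|RN8|² = 16 + 225 = 241
|RN9|² = 256 + 361 = 617
Minimum is at N5.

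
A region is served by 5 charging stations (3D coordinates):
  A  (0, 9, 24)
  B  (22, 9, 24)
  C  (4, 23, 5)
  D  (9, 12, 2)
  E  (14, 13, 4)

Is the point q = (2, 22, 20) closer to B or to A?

A

Compare squared distances:
|qB|² = (2−22)² + (22−9)² + (20−24)² = 400 + 169 + 16 = 585
|qA|² = (2−0)² + (22−9)² + (20−24)² = 4 + 169 + 16 = 189
585 > 189, so A is closer.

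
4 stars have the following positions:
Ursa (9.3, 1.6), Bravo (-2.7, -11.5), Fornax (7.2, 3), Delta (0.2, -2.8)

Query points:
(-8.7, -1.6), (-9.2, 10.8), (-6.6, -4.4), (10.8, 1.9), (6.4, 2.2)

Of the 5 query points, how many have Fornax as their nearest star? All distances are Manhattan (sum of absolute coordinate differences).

1

(-8.7, -1.6) — d to each: Ursa:21.2, Bravo:15.9, Fornax:20.5, Delta:10.1 → nearest is Delta
(-9.2, 10.8) — d to each: Ursa:27.7, Bravo:28.8, Fornax:24.2, Delta:23 → nearest is Delta
(-6.6, -4.4) — d to each: Ursa:21.9, Bravo:11, Fornax:21.2, Delta:8.4 → nearest is Delta
(10.8, 1.9) — d to each: Ursa:1.8, Bravo:26.9, Fornax:4.7, Delta:15.3 → nearest is Ursa
(6.4, 2.2) — d to each: Ursa:3.5, Bravo:22.8, Fornax:1.6, Delta:11.2 → nearest is Fornax
1 of the 5 points has Fornax as nearest.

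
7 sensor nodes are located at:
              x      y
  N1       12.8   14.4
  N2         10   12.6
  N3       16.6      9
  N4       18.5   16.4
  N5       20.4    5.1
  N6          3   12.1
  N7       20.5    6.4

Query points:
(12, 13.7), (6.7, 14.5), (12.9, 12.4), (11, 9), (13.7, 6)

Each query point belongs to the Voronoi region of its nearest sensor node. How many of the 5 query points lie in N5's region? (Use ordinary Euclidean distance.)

0

(12, 13.7) — d² to each: N1:1.13, N2:5.21, N3:43.25, N4:49.54, N5:144.52, N6:83.56, N7:125.54 → nearest is N1
(6.7, 14.5) — d² to each: N1:37.22, N2:14.5, N3:128.26, N4:142.85, N5:276.05, N6:19.45, N7:256.05 → nearest is N2
(12.9, 12.4) — d² to each: N1:4.01, N2:8.45, N3:25.25, N4:47.36, N5:109.54, N6:98.1, N7:93.76 → nearest is N1
(11, 9) — d² to each: N1:32.4, N2:13.96, N3:31.36, N4:111.01, N5:103.57, N6:73.61, N7:97.01 → nearest is N2
(13.7, 6) — d² to each: N1:71.37, N2:57.25, N3:17.41, N4:131.2, N5:45.7, N6:151.7, N7:46.4 → nearest is N3
0 of the 5 points have N5 as nearest.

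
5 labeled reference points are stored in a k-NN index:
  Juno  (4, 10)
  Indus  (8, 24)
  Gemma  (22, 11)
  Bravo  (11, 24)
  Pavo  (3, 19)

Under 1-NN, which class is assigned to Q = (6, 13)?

Juno

Since √ is increasing, it suffices to compare squared distances:
d²(Q, Juno) = 4 + 9 = 13
d²(Q, Indus) = 4 + 121 = 125
d²(Q, Gemma) = 256 + 4 = 260
d²(Q, Bravo) = 25 + 121 = 146
d²(Q, Pavo) = 9 + 36 = 45
Juno is nearest.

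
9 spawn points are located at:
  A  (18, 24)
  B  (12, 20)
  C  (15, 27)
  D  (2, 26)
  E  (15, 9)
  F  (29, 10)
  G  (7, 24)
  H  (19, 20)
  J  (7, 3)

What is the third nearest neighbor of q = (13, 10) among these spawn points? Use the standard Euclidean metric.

Compare squared distances (the ordering matches that of the actual distances):
|qA|² = (13−18)² + (10−24)² = 25 + 196 = 221
|qB|² = (13−12)² + (10−20)² = 1 + 100 = 101
|qC|² = (13−15)² + (10−27)² = 4 + 289 = 293
|qD|² = (13−2)² + (10−26)² = 121 + 256 = 377
|qE|² = (13−15)² + (10−9)² = 4 + 1 = 5
|qF|² = (13−29)² + (10−10)² = 256 + 0 = 256
|qG|² = (13−7)² + (10−24)² = 36 + 196 = 232
|qH|² = (13−19)² + (10−20)² = 36 + 100 = 136
|qJ|² = (13−7)² + (10−3)² = 36 + 49 = 85
Sorted ascending: E, J, B, H, … — the third-nearest is B.

B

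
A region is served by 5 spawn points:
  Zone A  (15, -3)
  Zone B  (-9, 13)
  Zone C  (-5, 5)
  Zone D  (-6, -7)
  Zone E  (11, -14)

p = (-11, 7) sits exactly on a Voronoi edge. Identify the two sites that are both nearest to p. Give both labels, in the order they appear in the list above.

Zone B and Zone C

Squared distances from p to each site:
d²(p, Zone A) = (-11−15)² + (7−(-3))² = 676 + 100 = 776
d²(p, Zone B) = (-11−(-9))² + (7−13)² = 4 + 36 = 40
d²(p, Zone C) = (-11−(-5))² + (7−5)² = 36 + 4 = 40
d²(p, Zone D) = (-11−(-6))² + (7−(-7))² = 25 + 196 = 221
d²(p, Zone E) = (-11−11)² + (7−(-14))² = 484 + 441 = 925
p is equidistant from Zone B and Zone C (both at squared distance 40), and every other site is strictly farther — so p lies on the Zone B–Zone C Voronoi edge.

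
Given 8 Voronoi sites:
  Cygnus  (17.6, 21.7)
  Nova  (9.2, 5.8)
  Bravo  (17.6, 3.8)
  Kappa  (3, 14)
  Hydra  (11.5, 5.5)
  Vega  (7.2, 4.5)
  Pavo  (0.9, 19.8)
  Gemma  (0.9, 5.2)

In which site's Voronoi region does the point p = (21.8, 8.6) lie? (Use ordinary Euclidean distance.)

Bravo

Squared Euclidean distances:
d²(p, Cygnus) = (21.8−17.6)² + (8.6−21.7)² = 17.64 + 171.61 = 189.25
d²(p, Nova) = (21.8−9.2)² + (8.6−5.8)² = 158.76 + 7.84 = 166.6
d²(p, Bravo) = (21.8−17.6)² + (8.6−3.8)² = 17.64 + 23.04 = 40.68
d²(p, Kappa) = (21.8−3)² + (8.6−14)² = 353.44 + 29.16 = 382.6
d²(p, Hydra) = (21.8−11.5)² + (8.6−5.5)² = 106.09 + 9.61 = 115.7
d²(p, Vega) = (21.8−7.2)² + (8.6−4.5)² = 213.16 + 16.81 = 229.97
d²(p, Pavo) = (21.8−0.9)² + (8.6−19.8)² = 436.81 + 125.44 = 562.25
d²(p, Gemma) = (21.8−0.9)² + (8.6−5.2)² = 436.81 + 11.56 = 448.37
Minimum is at Bravo.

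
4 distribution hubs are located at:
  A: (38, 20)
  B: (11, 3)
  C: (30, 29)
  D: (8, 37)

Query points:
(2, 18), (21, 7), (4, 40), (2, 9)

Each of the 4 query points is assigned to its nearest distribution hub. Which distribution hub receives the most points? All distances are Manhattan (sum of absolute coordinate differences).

B

(2, 18) — d to each: A:38, B:24, C:39, D:25 → nearest is B
(21, 7) — d to each: A:30, B:14, C:31, D:43 → nearest is B
(4, 40) — d to each: A:54, B:44, C:37, D:7 → nearest is D
(2, 9) — d to each: A:47, B:15, C:48, D:34 → nearest is B
Tally — B:3, D:1. B captures the most (3).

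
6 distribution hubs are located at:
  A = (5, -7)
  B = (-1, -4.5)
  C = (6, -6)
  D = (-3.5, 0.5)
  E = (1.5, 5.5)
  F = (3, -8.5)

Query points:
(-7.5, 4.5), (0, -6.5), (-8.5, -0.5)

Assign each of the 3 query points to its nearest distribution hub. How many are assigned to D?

(-7.5, 4.5) — d² to each: A:288.5, B:123.25, C:292.5, D:32, E:82, F:279.25 → nearest is D
(0, -6.5) — d² to each: A:25.25, B:5, C:36.25, D:61.25, E:146.25, F:13 → nearest is B
(-8.5, -0.5) — d² to each: A:224.5, B:72.25, C:240.5, D:26, E:136, F:196.25 → nearest is D
2 of the 3 points have D as nearest.

2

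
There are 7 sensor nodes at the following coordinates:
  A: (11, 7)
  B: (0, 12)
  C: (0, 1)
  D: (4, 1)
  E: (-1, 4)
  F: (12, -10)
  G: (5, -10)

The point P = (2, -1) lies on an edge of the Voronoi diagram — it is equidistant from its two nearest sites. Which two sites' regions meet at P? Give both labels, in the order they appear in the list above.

Squared distances from P to each site:
|PA|² = (2−11)² + (-1−7)² = 81 + 64 = 145
|PB|² = (2−0)² + (-1−12)² = 4 + 169 = 173
|PC|² = (2−0)² + (-1−1)² = 4 + 4 = 8
|PD|² = (2−4)² + (-1−1)² = 4 + 4 = 8
|PE|² = (2−(-1))² + (-1−4)² = 9 + 25 = 34
|PF|² = (2−12)² + (-1−(-10))² = 100 + 81 = 181
|PG|² = (2−5)² + (-1−(-10))² = 9 + 81 = 90
P is equidistant from C and D (both at squared distance 8), and every other site is strictly farther — so P lies on the C–D Voronoi edge.

C and D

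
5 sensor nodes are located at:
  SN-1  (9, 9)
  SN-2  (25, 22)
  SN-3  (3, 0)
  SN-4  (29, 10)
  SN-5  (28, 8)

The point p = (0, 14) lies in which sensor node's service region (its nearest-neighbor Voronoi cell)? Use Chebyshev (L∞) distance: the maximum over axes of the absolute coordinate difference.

d(p, SN-1) = max(9, 5) = 9
d(p, SN-2) = max(25, 8) = 25
d(p, SN-3) = max(3, 14) = 14
d(p, SN-4) = max(29, 4) = 29
d(p, SN-5) = max(28, 6) = 28
SN-1 is nearest.

SN-1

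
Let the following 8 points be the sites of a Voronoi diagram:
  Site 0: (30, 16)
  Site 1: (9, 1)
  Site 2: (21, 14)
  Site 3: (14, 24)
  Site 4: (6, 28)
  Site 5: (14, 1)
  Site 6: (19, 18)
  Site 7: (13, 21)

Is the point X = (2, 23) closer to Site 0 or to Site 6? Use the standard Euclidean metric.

Compare squared distances:
d²(X, Site 0) = (2−30)² + (23−16)² = 784 + 49 = 833
d²(X, Site 6) = (2−19)² + (23−18)² = 289 + 25 = 314
833 > 314, so Site 6 is closer.

Site 6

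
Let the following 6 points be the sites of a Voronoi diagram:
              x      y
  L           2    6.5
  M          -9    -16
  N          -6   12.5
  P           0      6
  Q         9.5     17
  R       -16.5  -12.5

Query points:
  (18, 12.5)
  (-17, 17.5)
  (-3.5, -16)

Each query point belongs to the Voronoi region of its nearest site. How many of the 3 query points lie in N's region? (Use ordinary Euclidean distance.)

(18, 12.5) — d² to each: L:292, M:1541.25, N:576, P:366.25, Q:92.5, R:1815.25 → nearest is Q
(-17, 17.5) — d² to each: L:482, M:1186.25, N:146, P:421.25, Q:702.5, R:900.25 → nearest is N
(-3.5, -16) — d² to each: L:536.5, M:30.25, N:818.5, P:496.25, Q:1258, R:181.25 → nearest is M
1 of the 3 points has N as nearest.

1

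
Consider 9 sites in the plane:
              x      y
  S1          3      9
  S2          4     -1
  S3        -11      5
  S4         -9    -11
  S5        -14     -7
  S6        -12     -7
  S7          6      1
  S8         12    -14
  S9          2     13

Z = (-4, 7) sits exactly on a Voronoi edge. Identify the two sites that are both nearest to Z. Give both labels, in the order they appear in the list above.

S1 and S3

Squared distances from Z to each site:
|ZS1|² = (-4−3)² + (7−9)² = 49 + 4 = 53
|ZS2|² = (-4−4)² + (7−(-1))² = 64 + 64 = 128
|ZS3|² = (-4−(-11))² + (7−5)² = 49 + 4 = 53
|ZS4|² = (-4−(-9))² + (7−(-11))² = 25 + 324 = 349
|ZS5|² = (-4−(-14))² + (7−(-7))² = 100 + 196 = 296
|ZS6|² = (-4−(-12))² + (7−(-7))² = 64 + 196 = 260
|ZS7|² = (-4−6)² + (7−1)² = 100 + 36 = 136
|ZS8|² = (-4−12)² + (7−(-14))² = 256 + 441 = 697
|ZS9|² = (-4−2)² + (7−13)² = 36 + 36 = 72
Z is equidistant from S1 and S3 (both at squared distance 53), and every other site is strictly farther — so Z lies on the S1–S3 Voronoi edge.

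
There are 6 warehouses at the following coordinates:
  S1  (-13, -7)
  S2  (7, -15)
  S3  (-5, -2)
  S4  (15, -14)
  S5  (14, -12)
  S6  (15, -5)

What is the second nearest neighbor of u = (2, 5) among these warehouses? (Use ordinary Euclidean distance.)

S6

Squared Euclidean distances:
|uS1|² = (2−(-13))² + (5−(-7))² = 225 + 144 = 369
|uS2|² = (2−7)² + (5−(-15))² = 25 + 400 = 425
|uS3|² = (2−(-5))² + (5−(-2))² = 49 + 49 = 98
|uS4|² = (2−15)² + (5−(-14))² = 169 + 361 = 530
|uS5|² = (2−14)² + (5−(-12))² = 144 + 289 = 433
|uS6|² = (2−15)² + (5−(-5))² = 169 + 100 = 269
Sorted ascending: S3, S6, S1, … — the second-nearest is S6.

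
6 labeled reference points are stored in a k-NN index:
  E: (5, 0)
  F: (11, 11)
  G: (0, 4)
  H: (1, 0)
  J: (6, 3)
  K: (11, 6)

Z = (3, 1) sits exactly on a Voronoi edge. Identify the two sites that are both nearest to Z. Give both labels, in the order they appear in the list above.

Squared distances from Z to each site:
|ZE|² = (3−5)² + (1−0)² = 4 + 1 = 5
|ZF|² = (3−11)² + (1−11)² = 64 + 100 = 164
|ZG|² = (3−0)² + (1−4)² = 9 + 9 = 18
|ZH|² = (3−1)² + (1−0)² = 4 + 1 = 5
|ZJ|² = (3−6)² + (1−3)² = 9 + 4 = 13
|ZK|² = (3−11)² + (1−6)² = 64 + 25 = 89
Z is equidistant from E and H (both at squared distance 5), and every other site is strictly farther — so Z lies on the E–H Voronoi edge.

E and H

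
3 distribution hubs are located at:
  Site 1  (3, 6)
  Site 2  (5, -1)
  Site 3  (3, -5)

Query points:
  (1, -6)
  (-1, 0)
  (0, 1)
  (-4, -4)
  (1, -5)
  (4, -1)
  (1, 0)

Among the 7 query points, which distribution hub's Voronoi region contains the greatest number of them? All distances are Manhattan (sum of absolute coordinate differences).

(1, -6) — d to each: Site 1:14, Site 2:9, Site 3:3 → nearest is Site 3
(-1, 0) — d to each: Site 1:10, Site 2:7, Site 3:9 → nearest is Site 2
(0, 1) — d to each: Site 1:8, Site 2:7, Site 3:9 → nearest is Site 2
(-4, -4) — d to each: Site 1:17, Site 2:12, Site 3:8 → nearest is Site 3
(1, -5) — d to each: Site 1:13, Site 2:8, Site 3:2 → nearest is Site 3
(4, -1) — d to each: Site 1:8, Site 2:1, Site 3:5 → nearest is Site 2
(1, 0) — d to each: Site 1:8, Site 2:5, Site 3:7 → nearest is Site 2
Tally — Site 2:4, Site 3:3. Site 2 captures the most (4).

Site 2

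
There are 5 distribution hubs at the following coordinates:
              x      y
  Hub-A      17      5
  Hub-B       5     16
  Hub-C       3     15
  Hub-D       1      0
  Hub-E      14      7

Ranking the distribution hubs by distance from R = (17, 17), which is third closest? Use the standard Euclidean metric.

Hub-B

Squared Euclidean distances:
d²(R, Hub-A) = (17−17)² + (17−5)² = 0 + 144 = 144
d²(R, Hub-B) = (17−5)² + (17−16)² = 144 + 1 = 145
d²(R, Hub-C) = (17−3)² + (17−15)² = 196 + 4 = 200
d²(R, Hub-D) = (17−1)² + (17−0)² = 256 + 289 = 545
d²(R, Hub-E) = (17−14)² + (17−7)² = 9 + 100 = 109
Sorted ascending: Hub-E, Hub-A, Hub-B, Hub-C, … — the third-nearest is Hub-B.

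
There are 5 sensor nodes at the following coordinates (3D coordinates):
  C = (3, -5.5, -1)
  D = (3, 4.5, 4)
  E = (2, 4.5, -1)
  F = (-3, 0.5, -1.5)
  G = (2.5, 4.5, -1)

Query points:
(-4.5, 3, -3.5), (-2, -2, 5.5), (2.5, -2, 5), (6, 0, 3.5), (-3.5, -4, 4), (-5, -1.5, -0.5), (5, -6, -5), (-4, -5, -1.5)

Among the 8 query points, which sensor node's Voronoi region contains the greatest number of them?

(-4.5, 3, -3.5) — d² to each: C:134.75, D:114.75, E:50.75, F:12.5, G:57.5 → nearest is F
(-2, -2, 5.5) — d² to each: C:79.5, D:69.5, E:100.5, F:56.25, G:104.75 → nearest is F
(2.5, -2, 5) — d² to each: C:48.5, D:43.5, E:78.5, F:78.75, G:78.25 → nearest is D
(6, 0, 3.5) — d² to each: C:59.5, D:29.5, E:56.5, F:106.25, G:52.75 → nearest is D
(-3.5, -4, 4) — d² to each: C:69.5, D:114.5, E:127.5, F:50.75, G:133.25 → nearest is F
(-5, -1.5, -0.5) — d² to each: C:80.25, D:120.25, E:85.25, F:9, G:92.5 → nearest is F
(5, -6, -5) — d² to each: C:20.25, D:195.25, E:135.25, F:118.5, G:132.5 → nearest is C
(-4, -5, -1.5) — d² to each: C:49.5, D:169.5, E:126.5, F:31.25, G:132.75 → nearest is F
Tally — C:1, D:2, F:5. F captures the most (5).

F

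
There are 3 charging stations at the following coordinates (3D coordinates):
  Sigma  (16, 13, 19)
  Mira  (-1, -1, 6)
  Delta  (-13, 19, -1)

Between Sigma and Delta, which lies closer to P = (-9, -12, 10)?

Delta

Compare squared distances:
d²(P, Sigma) = (-9−16)² + (-12−13)² + (10−19)² = 625 + 625 + 81 = 1331
d²(P, Delta) = (-9−(-13))² + (-12−19)² + (10−(-1))² = 16 + 961 + 121 = 1098
1331 > 1098, so Delta is closer.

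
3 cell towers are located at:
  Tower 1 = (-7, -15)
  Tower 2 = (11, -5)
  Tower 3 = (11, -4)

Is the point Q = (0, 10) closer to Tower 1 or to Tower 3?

Tower 3

Compare squared distances:
d²(Q, Tower 1) = (0−(-7))² + (10−(-15))² = 49 + 625 = 674
d²(Q, Tower 3) = (0−11)² + (10−(-4))² = 121 + 196 = 317
674 > 317, so Tower 3 is closer.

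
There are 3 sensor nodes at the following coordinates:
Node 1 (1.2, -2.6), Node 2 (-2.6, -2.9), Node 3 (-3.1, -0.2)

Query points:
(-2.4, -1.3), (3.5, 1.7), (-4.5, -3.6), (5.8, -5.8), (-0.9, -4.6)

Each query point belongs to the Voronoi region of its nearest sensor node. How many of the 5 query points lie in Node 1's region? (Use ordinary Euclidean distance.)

2

(-2.4, -1.3) — d² to each: Node 1:14.65, Node 2:2.6, Node 3:1.7 → nearest is Node 3
(3.5, 1.7) — d² to each: Node 1:23.78, Node 2:58.37, Node 3:47.17 → nearest is Node 1
(-4.5, -3.6) — d² to each: Node 1:33.49, Node 2:4.1, Node 3:13.52 → nearest is Node 2
(5.8, -5.8) — d² to each: Node 1:31.4, Node 2:78.97, Node 3:110.57 → nearest is Node 1
(-0.9, -4.6) — d² to each: Node 1:8.41, Node 2:5.78, Node 3:24.2 → nearest is Node 2
2 of the 5 points have Node 1 as nearest.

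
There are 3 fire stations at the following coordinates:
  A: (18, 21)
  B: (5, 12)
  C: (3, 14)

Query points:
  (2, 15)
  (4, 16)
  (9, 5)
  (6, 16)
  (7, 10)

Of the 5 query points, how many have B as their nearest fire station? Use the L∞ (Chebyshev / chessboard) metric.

2

(2, 15) — d to each: A:16, B:3, C:1 → nearest is C
(4, 16) — d to each: A:14, B:4, C:2 → nearest is C
(9, 5) — d to each: A:16, B:7, C:9 → nearest is B
(6, 16) — d to each: A:12, B:4, C:3 → nearest is C
(7, 10) — d to each: A:11, B:2, C:4 → nearest is B
2 of the 5 points have B as nearest.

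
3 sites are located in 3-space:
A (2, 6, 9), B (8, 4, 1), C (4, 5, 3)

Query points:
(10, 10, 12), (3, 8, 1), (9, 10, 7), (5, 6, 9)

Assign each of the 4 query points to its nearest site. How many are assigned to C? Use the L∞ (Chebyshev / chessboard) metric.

(10, 10, 12) — d to each: A:8, B:11, C:9 → nearest is A
(3, 8, 1) — d to each: A:8, B:5, C:3 → nearest is C
(9, 10, 7) — d to each: A:7, B:6, C:5 → nearest is C
(5, 6, 9) — d to each: A:3, B:8, C:6 → nearest is A
2 of the 4 points have C as nearest.

2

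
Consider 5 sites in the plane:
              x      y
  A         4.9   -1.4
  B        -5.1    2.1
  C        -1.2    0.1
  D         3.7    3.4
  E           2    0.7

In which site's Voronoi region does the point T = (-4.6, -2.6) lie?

C

Squared Euclidean distances:
|TA|² = (-4.6−4.9)² + (-2.6−(-1.4))² = 90.25 + 1.44 = 91.69
|TB|² = (-4.6−(-5.1))² + (-2.6−2.1)² = 0.25 + 22.09 = 22.34
|TC|² = (-4.6−(-1.2))² + (-2.6−0.1)² = 11.56 + 7.29 = 18.85
|TD|² = (-4.6−3.7)² + (-2.6−3.4)² = 68.89 + 36 = 104.89
|TE|² = (-4.6−2)² + (-2.6−0.7)² = 43.56 + 10.89 = 54.45
C is nearest.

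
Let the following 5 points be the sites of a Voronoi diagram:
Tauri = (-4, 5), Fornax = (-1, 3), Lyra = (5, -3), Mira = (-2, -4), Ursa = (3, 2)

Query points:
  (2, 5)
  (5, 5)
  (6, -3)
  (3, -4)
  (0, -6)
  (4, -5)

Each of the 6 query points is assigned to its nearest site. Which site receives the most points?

Lyra

(2, 5) — d² to each: Tauri:36, Fornax:13, Lyra:73, Mira:97, Ursa:10 → nearest is Ursa
(5, 5) — d² to each: Tauri:81, Fornax:40, Lyra:64, Mira:130, Ursa:13 → nearest is Ursa
(6, -3) — d² to each: Tauri:164, Fornax:85, Lyra:1, Mira:65, Ursa:34 → nearest is Lyra
(3, -4) — d² to each: Tauri:130, Fornax:65, Lyra:5, Mira:25, Ursa:36 → nearest is Lyra
(0, -6) — d² to each: Tauri:137, Fornax:82, Lyra:34, Mira:8, Ursa:73 → nearest is Mira
(4, -5) — d² to each: Tauri:164, Fornax:89, Lyra:5, Mira:37, Ursa:50 → nearest is Lyra
Tally — Lyra:3, Mira:1, Ursa:2. Lyra captures the most (3).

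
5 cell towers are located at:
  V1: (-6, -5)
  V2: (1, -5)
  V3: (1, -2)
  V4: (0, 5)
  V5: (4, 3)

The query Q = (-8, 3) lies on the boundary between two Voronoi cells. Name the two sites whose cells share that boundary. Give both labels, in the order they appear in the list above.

V1 and V4

Squared distances from Q to each site:
|QV1|² = 4 + 64 = 68
|QV2|² = 81 + 64 = 145
|QV3|² = 81 + 25 = 106
|QV4|² = 64 + 4 = 68
|QV5|² = 144 + 0 = 144
Q is equidistant from V1 and V4 (both at squared distance 68), and every other site is strictly farther — so Q lies on the V1–V4 Voronoi edge.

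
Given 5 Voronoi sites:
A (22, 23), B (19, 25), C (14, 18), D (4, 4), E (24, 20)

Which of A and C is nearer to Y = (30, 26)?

Compare squared distances:
|YA|² = (30−22)² + (26−23)² = 64 + 9 = 73
|YC|² = (30−14)² + (26−18)² = 256 + 64 = 320
73 < 320, so A is closer.

A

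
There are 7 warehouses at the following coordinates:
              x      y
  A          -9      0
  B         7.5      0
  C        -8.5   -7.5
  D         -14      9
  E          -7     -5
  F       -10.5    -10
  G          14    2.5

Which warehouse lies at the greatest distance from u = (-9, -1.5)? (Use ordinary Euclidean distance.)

Squared Euclidean distances:
|uA|² = (-9−(-9))² + (-1.5−0)² = 0 + 2.25 = 2.25
|uB|² = (-9−7.5)² + (-1.5−0)² = 272.25 + 2.25 = 274.5
|uC|² = (-9−(-8.5))² + (-1.5−(-7.5))² = 0.25 + 36 = 36.25
|uD|² = (-9−(-14))² + (-1.5−9)² = 25 + 110.25 = 135.25
|uE|² = (-9−(-7))² + (-1.5−(-5))² = 4 + 12.25 = 16.25
|uF|² = (-9−(-10.5))² + (-1.5−(-10))² = 2.25 + 72.25 = 74.5
|uG|² = (-9−14)² + (-1.5−2.5)² = 529 + 16 = 545
The largest is to G.

G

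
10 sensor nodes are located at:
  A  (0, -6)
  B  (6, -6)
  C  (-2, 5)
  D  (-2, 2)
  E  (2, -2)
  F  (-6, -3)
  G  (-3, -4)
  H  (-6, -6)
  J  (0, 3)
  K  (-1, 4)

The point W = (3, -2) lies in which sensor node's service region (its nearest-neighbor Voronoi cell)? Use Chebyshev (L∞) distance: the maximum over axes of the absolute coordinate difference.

d(W,A) = max(3, 4) = 4
d(W,B) = max(3, 4) = 4
d(W,C) = max(5, 7) = 7
d(W,D) = max(5, 4) = 5
d(W,E) = max(1, 0) = 1
d(W,F) = max(9, 1) = 9
d(W,G) = max(6, 2) = 6
d(W,H) = max(9, 4) = 9
d(W,J) = max(3, 5) = 5
d(W,K) = max(4, 6) = 6
E is nearest.

E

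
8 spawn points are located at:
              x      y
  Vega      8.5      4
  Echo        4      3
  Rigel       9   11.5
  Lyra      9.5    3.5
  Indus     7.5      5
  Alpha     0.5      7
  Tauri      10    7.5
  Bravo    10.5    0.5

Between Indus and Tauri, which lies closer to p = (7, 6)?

Indus

Compare squared distances:
d²(p, Indus) = (7−7.5)² + (6−5)² = 0.25 + 1 = 1.25
d²(p, Tauri) = (7−10)² + (6−7.5)² = 9 + 2.25 = 11.25
1.25 < 11.25, so Indus is closer.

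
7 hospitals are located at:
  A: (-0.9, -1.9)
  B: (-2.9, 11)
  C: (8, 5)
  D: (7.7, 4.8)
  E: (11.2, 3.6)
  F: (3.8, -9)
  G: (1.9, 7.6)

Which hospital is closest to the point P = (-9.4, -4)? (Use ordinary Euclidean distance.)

Squared Euclidean distances:
|PA|² = (-9.4−(-0.9))² + (-4−(-1.9))² = 72.25 + 4.41 = 76.66
|PB|² = (-9.4−(-2.9))² + (-4−11)² = 42.25 + 225 = 267.25
|PC|² = (-9.4−8)² + (-4−5)² = 302.76 + 81 = 383.76
|PD|² = (-9.4−7.7)² + (-4−4.8)² = 292.41 + 77.44 = 369.85
|PE|² = (-9.4−11.2)² + (-4−3.6)² = 424.36 + 57.76 = 482.12
|PF|² = (-9.4−3.8)² + (-4−(-9))² = 174.24 + 25 = 199.24
|PG|² = (-9.4−1.9)² + (-4−7.6)² = 127.69 + 134.56 = 262.25
Minimum is at A.

A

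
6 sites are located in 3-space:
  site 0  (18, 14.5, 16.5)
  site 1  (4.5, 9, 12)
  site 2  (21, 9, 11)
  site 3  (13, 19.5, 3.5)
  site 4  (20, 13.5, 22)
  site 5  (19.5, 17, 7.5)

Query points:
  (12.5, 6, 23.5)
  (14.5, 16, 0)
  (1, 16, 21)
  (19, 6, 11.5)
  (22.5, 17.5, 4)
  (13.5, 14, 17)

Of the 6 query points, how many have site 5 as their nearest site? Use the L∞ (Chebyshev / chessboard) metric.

(12.5, 6, 23.5) — d to each: site 0:8.5, site 1:11.5, site 2:12.5, site 3:20, site 4:7.5, site 5:16 → nearest is site 4
(14.5, 16, 0) — d to each: site 0:16.5, site 1:12, site 2:11, site 3:3.5, site 4:22, site 5:7.5 → nearest is site 3
(1, 16, 21) — d to each: site 0:17, site 1:9, site 2:20, site 3:17.5, site 4:19, site 5:18.5 → nearest is site 1
(19, 6, 11.5) — d to each: site 0:8.5, site 1:14.5, site 2:3, site 3:13.5, site 4:10.5, site 5:11 → nearest is site 2
(22.5, 17.5, 4) — d to each: site 0:12.5, site 1:18, site 2:8.5, site 3:9.5, site 4:18, site 5:3.5 → nearest is site 5
(13.5, 14, 17) — d to each: site 0:4.5, site 1:9, site 2:7.5, site 3:13.5, site 4:6.5, site 5:9.5 → nearest is site 0
1 of the 6 points has site 5 as nearest.

1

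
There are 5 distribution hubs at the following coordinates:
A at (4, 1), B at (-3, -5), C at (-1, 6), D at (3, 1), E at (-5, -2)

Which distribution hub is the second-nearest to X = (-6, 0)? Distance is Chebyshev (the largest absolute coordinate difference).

B

d(X,A) = max(10, 1) = 10
d(X,B) = max(3, 5) = 5
d(X,C) = max(5, 6) = 6
d(X,D) = max(9, 1) = 9
d(X,E) = max(1, 2) = 2
Sorted ascending: E, B, C, … — the second-nearest is B.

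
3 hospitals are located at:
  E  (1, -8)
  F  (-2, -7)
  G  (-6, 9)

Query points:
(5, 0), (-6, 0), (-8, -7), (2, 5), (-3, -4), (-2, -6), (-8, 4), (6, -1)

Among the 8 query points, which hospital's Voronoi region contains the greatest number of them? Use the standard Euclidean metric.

F

(5, 0) — d² to each: E:80, F:98, G:202 → nearest is E
(-6, 0) — d² to each: E:113, F:65, G:81 → nearest is F
(-8, -7) — d² to each: E:82, F:36, G:260 → nearest is F
(2, 5) — d² to each: E:170, F:160, G:80 → nearest is G
(-3, -4) — d² to each: E:32, F:10, G:178 → nearest is F
(-2, -6) — d² to each: E:13, F:1, G:241 → nearest is F
(-8, 4) — d² to each: E:225, F:157, G:29 → nearest is G
(6, -1) — d² to each: E:74, F:100, G:244 → nearest is E
Tally — E:2, F:4, G:2. F captures the most (4).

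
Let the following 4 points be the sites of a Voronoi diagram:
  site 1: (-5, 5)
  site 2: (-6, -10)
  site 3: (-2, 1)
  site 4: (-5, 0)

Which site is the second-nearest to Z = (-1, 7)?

site 3

Squared Euclidean distances:
d²(Z, site 1) = (-1−(-5))² + (7−5)² = 16 + 4 = 20
d²(Z, site 2) = (-1−(-6))² + (7−(-10))² = 25 + 289 = 314
d²(Z, site 3) = (-1−(-2))² + (7−1)² = 1 + 36 = 37
d²(Z, site 4) = (-1−(-5))² + (7−0)² = 16 + 49 = 65
Sorted ascending: site 1, site 3, site 4, … — the second-nearest is site 3.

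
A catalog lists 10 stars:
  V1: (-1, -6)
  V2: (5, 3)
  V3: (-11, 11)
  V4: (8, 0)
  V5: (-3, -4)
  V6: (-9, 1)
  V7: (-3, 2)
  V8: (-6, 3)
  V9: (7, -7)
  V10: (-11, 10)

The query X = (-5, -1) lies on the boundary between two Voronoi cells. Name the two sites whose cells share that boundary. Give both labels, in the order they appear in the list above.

Squared distances from X to each site:
|XV1|² = (-5−(-1))² + (-1−(-6))² = 16 + 25 = 41
|XV2|² = (-5−5)² + (-1−3)² = 100 + 16 = 116
|XV3|² = (-5−(-11))² + (-1−11)² = 36 + 144 = 180
|XV4|² = (-5−8)² + (-1−0)² = 169 + 1 = 170
|XV5|² = (-5−(-3))² + (-1−(-4))² = 4 + 9 = 13
|XV6|² = (-5−(-9))² + (-1−1)² = 16 + 4 = 20
|XV7|² = (-5−(-3))² + (-1−2)² = 4 + 9 = 13
|XV8|² = (-5−(-6))² + (-1−3)² = 1 + 16 = 17
|XV9|² = (-5−7)² + (-1−(-7))² = 144 + 36 = 180
d²(X, V10) = (-5−(-11))² + (-1−10)² = 36 + 121 = 157
X is equidistant from V5 and V7 (both at squared distance 13), and every other site is strictly farther — so X lies on the V5–V7 Voronoi edge.

V5 and V7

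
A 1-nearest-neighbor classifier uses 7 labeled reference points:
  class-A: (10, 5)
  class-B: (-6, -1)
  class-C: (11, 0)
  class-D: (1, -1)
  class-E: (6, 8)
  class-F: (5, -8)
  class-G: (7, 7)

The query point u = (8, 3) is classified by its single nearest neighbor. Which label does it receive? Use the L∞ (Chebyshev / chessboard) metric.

class-A

d(u, class-A) = max(2, 2) = 2
d(u, class-B) = max(14, 4) = 14
d(u, class-C) = max(3, 3) = 3
d(u, class-D) = max(7, 4) = 7
d(u, class-E) = max(2, 5) = 5
d(u, class-F) = max(3, 11) = 11
d(u, class-G) = max(1, 4) = 4
class-A is nearest.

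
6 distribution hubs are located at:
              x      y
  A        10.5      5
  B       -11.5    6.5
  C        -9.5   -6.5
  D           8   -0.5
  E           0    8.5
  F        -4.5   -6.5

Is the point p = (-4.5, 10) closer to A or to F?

A

Compare squared distances:
|pA|² = (-4.5−10.5)² + (10−5)² = 225 + 25 = 250
|pF|² = (-4.5−(-4.5))² + (10−(-6.5))² = 0 + 272.25 = 272.25
250 < 272.25, so A is closer.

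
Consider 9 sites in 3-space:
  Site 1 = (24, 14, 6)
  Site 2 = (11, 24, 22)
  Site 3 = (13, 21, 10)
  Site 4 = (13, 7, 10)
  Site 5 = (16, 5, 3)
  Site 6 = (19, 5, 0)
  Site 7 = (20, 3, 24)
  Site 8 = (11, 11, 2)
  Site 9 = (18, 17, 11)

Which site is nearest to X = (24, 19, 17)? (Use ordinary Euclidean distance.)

Site 9

Since √ is increasing, it suffices to compare squared distances:
d²(X, Site 1) = (24−24)² + (19−14)² + (17−6)² = 0 + 25 + 121 = 146
d²(X, Site 2) = (24−11)² + (19−24)² + (17−22)² = 169 + 25 + 25 = 219
d²(X, Site 3) = (24−13)² + (19−21)² + (17−10)² = 121 + 4 + 49 = 174
d²(X, Site 4) = (24−13)² + (19−7)² + (17−10)² = 121 + 144 + 49 = 314
d²(X, Site 5) = (24−16)² + (19−5)² + (17−3)² = 64 + 196 + 196 = 456
d²(X, Site 6) = (24−19)² + (19−5)² + (17−0)² = 25 + 196 + 289 = 510
d²(X, Site 7) = (24−20)² + (19−3)² + (17−24)² = 16 + 256 + 49 = 321
d²(X, Site 8) = (24−11)² + (19−11)² + (17−2)² = 169 + 64 + 225 = 458
d²(X, Site 9) = (24−18)² + (19−17)² + (17−11)² = 36 + 4 + 36 = 76
Site 9 is nearest.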